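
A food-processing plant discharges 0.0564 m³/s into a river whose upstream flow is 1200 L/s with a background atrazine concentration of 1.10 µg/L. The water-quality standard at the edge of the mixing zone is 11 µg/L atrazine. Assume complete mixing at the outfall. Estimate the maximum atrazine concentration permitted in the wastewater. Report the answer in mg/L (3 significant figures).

1200 L/s = 1.2 m³/s.
1.10 µg/L = 0.0011 mg/L.
11 µg/L = 0.011 mg/L.
Mass balance: 0.011·1.256 = 0.0564·Cₑ + 1.2·0.0011.
Cₑ = (0.01382 − 0.00132) / 0.0564 = 0.2216 mg/L.

0.222 mg/L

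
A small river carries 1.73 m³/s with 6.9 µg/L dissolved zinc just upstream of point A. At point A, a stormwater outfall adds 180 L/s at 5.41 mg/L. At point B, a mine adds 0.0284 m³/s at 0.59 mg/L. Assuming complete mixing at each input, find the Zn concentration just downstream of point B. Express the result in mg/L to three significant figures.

0.517 mg/L

6.9 µg/L = 0.0069 mg/L.
180 L/s = 0.18 m³/s.
After input A: C = (1.73·0.0069 + 0.18·5.41) / 1.91 = 0.5161 mg/L.
After input B: C = (1.91·0.5161 + 0.0284·0.59) / 1.938 = 0.5172 mg/L.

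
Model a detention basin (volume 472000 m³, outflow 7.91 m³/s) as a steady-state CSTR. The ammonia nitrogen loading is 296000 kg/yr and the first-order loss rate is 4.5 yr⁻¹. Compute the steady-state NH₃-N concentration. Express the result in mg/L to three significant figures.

1.18 mg/L

Outflow Q = 7.91 m³/s × 3.156e+07 s/yr = 2.496e+08 m³/yr.
Steady-state CSTR mass balance: W = Q·C + k·V·C, so C = W/(Q + kV).
Q + kV = 2.496e+08 + 4.5·472000 = 2.517e+08 m³/yr.
C = 296000/2.517e+08 = 0.001176 kg/m³ = 1.176 mg/L.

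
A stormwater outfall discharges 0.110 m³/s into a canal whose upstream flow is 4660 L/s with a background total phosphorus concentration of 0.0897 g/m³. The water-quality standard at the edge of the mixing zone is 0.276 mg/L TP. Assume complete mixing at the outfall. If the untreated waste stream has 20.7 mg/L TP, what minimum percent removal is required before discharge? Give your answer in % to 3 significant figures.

4660 L/s = 4.66 m³/s.
Mass balance: 0.276·4.77 = 0.11·Cₑ + 4.66·0.0897.
Cₑ = (1.317 − 0.418) / 0.11 = 8.168 mg/L.
Required removal = 1 − 8.168/20.7 = 60.54 %.

60.5 %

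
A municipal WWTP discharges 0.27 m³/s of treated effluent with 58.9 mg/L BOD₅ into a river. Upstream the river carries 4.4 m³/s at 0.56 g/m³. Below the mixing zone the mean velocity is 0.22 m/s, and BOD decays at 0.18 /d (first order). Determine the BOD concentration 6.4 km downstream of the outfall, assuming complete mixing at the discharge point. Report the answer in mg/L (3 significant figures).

After complete mixing, C₀ = (0.27·58.9 + 4.4·0.56) / 4.67 = 3.933 mg/L.
Travel time t = 6400 m / 0.22 m/s = 2.909e+04 s = 0.3367 d.
C = 3.933·exp(−0.18·0.3367) = 3.933·0.9412 = 3.702 mg/L.

3.70 mg/L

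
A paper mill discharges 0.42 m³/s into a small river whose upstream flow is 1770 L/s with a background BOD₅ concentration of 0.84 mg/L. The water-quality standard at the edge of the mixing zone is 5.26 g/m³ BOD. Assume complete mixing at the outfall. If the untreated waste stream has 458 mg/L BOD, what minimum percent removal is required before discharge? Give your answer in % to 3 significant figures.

94.8 %

1770 L/s = 1.77 m³/s.
Mass balance: 5.26·2.19 = 0.42·Cₑ + 1.77·0.84.
Cₑ = (11.52 − 1.487) / 0.42 = 23.89 mg/L.
Required removal = 1 − 23.89/458 = 94.78 %.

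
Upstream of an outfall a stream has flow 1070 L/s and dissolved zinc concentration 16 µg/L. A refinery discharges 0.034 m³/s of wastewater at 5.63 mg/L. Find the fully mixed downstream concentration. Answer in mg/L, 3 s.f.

0.189 mg/L

1070 L/s = 1.07 m³/s.
16 µg/L = 0.016 mg/L.
By mass balance at complete mixing, C = (0.034·5.63 + 1.07·0.016) / (0.034 + 1.07) = 0.2085/1.104 = 0.1889 mg/L.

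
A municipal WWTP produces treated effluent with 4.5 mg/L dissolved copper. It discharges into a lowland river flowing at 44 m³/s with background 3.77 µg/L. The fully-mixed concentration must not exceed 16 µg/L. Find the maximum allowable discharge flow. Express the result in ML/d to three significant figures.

10.4 ML/d

3.77 µg/L = 0.00377 mg/L.
16 µg/L = 0.016 mg/L.
Mass balance at complete mixing: C_std·(Q_w + Q_r) = Q_w·C_e + Q_r·C_b.
Rearranging, Q_w = Q_r·(C_std − C_b)/(C_e − C_std) = 44·(0.016 − 0.00377) / (4.5 − 0.016) = 0.12 m³/s.
= 10.37 ML/d.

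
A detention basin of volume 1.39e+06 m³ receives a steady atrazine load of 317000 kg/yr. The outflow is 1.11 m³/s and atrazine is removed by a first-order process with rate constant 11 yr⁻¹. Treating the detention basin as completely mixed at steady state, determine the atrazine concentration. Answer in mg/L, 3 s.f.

6.30 mg/L

Outflow Q = 1.11 m³/s × 3.156e+07 s/yr = 3.503e+07 m³/yr.
Steady-state CSTR mass balance: W = Q·C + k·V·C, so C = W/(Q + kV).
Q + kV = 3.503e+07 + 11·1.39e+06 = 5.032e+07 m³/yr.
C = 317000/5.032e+07 = 0.0063 kg/m³ = 6.3 mg/L.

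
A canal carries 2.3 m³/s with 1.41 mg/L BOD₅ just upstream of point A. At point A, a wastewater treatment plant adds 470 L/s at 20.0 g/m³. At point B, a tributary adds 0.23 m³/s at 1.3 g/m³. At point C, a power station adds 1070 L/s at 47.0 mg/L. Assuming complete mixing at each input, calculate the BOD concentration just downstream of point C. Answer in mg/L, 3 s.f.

470 L/s = 0.47 m³/s.
After input A: C = (2.3·1.41 + 0.47·20) / 2.77 = 4.564 mg/L.
After input B: C = (2.77·4.564 + 0.23·1.3) / 3 = 4.314 mg/L.
1070 L/s = 1.07 m³/s.
After input C: C = (3·4.314 + 1.07·47) / 4.07 = 15.54 mg/L.

15.5 mg/L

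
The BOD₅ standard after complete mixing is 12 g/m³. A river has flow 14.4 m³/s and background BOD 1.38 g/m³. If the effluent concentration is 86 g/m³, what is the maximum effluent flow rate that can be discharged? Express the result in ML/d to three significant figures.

179 ML/d

Mass balance at complete mixing: C_std·(Q_w + Q_r) = Q_w·C_e + Q_r·C_b.
Rearranging, Q_w = Q_r·(C_std − C_b)/(C_e − C_std) = 14.4·(12 − 1.38) / (86 − 12) = 2.067 m³/s.
= 178.6 ML/d.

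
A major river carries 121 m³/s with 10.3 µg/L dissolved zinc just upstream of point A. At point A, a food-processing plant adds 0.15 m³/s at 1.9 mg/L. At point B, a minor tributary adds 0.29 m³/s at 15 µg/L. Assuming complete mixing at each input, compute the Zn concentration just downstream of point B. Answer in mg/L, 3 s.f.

0.0126 mg/L

10.3 µg/L = 0.0103 mg/L.
After input A: C = (121·0.0103 + 0.15·1.9) / 121.2 = 0.01264 mg/L.
15 µg/L = 0.015 mg/L.
After input B: C = (121.2·0.01264 + 0.29·0.015) / 121.4 = 0.01265 mg/L.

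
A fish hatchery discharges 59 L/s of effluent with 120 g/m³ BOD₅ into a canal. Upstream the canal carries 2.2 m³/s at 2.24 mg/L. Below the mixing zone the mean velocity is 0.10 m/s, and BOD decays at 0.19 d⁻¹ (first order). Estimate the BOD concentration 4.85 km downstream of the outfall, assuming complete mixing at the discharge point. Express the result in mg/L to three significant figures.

4.78 mg/L

59 L/s = 0.059 m³/s.
After complete mixing, C₀ = (0.059·120 + 2.2·2.24) / 2.259 = 5.316 mg/L.
Travel time t = 4850 m / 0.10 m/s = 4.85e+04 s = 0.5613 d.
C = 5.316·exp(−0.19·0.5613) = 5.316·0.8988 = 4.778 mg/L.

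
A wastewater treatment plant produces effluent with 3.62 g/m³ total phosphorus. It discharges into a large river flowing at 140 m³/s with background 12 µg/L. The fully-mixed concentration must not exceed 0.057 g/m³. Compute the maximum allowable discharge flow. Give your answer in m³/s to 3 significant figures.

1.77 m³/s

12 µg/L = 0.012 mg/L.
Mass balance at complete mixing: C_std·(Q_w + Q_r) = Q_w·C_e + Q_r·C_b.
Rearranging, Q_w = Q_r·(C_std − C_b)/(C_e − C_std) = 140·(0.057 − 0.012) / (3.62 − 0.057) = 1.768 m³/s.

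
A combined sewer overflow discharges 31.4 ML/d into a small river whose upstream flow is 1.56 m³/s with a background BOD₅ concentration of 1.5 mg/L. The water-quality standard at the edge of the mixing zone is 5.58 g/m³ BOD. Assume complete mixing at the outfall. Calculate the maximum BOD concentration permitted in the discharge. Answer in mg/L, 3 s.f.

31.4 ML/d = 0.3634 m³/s.
Mass balance: 5.58·1.923 = 0.3634·Cₑ + 1.56·1.5.
Cₑ = (10.73 − 2.34) / 0.3634 = 23.09 mg/L.

23.1 mg/L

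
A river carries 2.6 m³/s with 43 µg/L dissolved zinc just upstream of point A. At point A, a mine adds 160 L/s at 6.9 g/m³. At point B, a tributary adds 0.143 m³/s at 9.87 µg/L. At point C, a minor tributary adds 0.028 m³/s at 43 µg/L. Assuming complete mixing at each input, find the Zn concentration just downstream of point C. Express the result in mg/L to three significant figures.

43 µg/L = 0.043 mg/L.
160 L/s = 0.16 m³/s.
After input A: C = (2.6·0.043 + 0.16·6.9) / 2.76 = 0.4405 mg/L.
9.87 µg/L = 0.00987 mg/L.
After input B: C = (2.76·0.4405 + 0.143·0.00987) / 2.903 = 0.4193 mg/L.
43 µg/L = 0.043 mg/L.
After input C: C = (2.903·0.4193 + 0.028·0.043) / 2.931 = 0.4157 mg/L.

0.416 mg/L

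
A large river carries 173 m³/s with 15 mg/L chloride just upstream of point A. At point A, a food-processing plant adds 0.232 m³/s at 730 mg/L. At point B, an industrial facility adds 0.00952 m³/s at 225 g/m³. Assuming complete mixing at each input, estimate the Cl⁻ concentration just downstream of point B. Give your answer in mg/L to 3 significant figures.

16.0 mg/L

After input A: C = (173·15 + 0.232·730) / 173.2 = 15.96 mg/L.
After input B: C = (173.2·15.96 + 0.00952·225) / 173.2 = 15.97 mg/L.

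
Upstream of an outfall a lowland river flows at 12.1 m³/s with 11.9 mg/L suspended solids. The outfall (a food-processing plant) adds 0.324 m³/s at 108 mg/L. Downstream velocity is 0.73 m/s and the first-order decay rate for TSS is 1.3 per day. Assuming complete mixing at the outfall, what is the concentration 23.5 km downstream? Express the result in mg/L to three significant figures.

After complete mixing, C₀ = (0.324·108 + 12.1·11.9) / 12.42 = 14.41 mg/L.
Travel time t = 2.35e+04 m / 0.73 m/s = 3.219e+04 s = 0.3726 d.
C = 14.41·exp(−1.3·0.3726) = 14.41·0.6161 = 8.875 mg/L.

8.88 mg/L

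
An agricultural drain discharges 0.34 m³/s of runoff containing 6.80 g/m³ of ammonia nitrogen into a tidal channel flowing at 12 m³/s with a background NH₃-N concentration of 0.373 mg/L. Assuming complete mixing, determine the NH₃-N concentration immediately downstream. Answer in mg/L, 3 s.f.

0.550 mg/L

Conservation of mass across the mixing zone: C = (0.34·6.8 + 12·0.373) / (0.34 + 12) = 6.788/12.34 = 0.5501 mg/L.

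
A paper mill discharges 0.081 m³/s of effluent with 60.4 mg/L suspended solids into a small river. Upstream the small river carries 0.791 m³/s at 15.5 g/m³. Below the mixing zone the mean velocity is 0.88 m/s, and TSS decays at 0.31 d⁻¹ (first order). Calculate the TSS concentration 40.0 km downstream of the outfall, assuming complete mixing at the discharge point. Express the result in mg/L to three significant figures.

After complete mixing, C₀ = (0.081·60.4 + 0.791·15.5) / 0.872 = 19.67 mg/L.
Travel time t = 4e+04 m / 0.88 m/s = 4.545e+04 s = 0.5261 d.
C = 19.67·exp(−0.31·0.5261) = 19.67·0.8495 = 16.71 mg/L.

16.7 mg/L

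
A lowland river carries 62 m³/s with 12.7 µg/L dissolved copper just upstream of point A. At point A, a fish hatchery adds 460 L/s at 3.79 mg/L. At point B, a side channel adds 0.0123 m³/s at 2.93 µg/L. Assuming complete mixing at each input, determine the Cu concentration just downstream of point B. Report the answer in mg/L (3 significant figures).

12.7 µg/L = 0.0127 mg/L.
460 L/s = 0.46 m³/s.
After input A: C = (62·0.0127 + 0.46·3.79) / 62.46 = 0.04052 mg/L.
2.93 µg/L = 0.00293 mg/L.
After input B: C = (62.46·0.04052 + 0.0123·0.00293) / 62.47 = 0.04051 mg/L.

0.0405 mg/L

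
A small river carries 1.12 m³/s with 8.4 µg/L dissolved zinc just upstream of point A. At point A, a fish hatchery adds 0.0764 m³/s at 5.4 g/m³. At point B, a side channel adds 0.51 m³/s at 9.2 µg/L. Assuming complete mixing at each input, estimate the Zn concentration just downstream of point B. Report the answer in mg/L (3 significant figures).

8.4 µg/L = 0.0084 mg/L.
After input A: C = (1.12·0.0084 + 0.0764·5.4) / 1.196 = 0.3527 mg/L.
9.2 µg/L = 0.0092 mg/L.
After input B: C = (1.196·0.3527 + 0.51·0.0092) / 1.706 = 0.25 mg/L.

0.250 mg/L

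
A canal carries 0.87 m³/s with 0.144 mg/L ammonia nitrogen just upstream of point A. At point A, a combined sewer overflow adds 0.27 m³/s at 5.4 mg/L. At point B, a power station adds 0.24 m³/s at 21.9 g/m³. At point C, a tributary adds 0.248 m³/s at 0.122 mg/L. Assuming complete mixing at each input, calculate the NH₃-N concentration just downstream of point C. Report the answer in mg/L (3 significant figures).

After input A: C = (0.87·0.144 + 0.27·5.4) / 1.14 = 1.389 mg/L.
After input B: C = (1.14·1.389 + 0.24·21.9) / 1.38 = 4.956 mg/L.
After input C: C = (1.38·4.956 + 0.248·0.122) / 1.628 = 4.22 mg/L.

4.22 mg/L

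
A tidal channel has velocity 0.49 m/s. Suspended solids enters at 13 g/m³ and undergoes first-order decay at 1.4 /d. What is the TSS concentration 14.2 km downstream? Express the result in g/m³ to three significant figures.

Travel time t = 14.2 km / 0.49 m/s = 1.42e+04/0.49 = 2.898e+04 s = 0.3354 d.
First-order decay: C = 13·exp(−1.4·0.3354) = 13·0.6253 = 8.128 g/m³.

8.13 g/m³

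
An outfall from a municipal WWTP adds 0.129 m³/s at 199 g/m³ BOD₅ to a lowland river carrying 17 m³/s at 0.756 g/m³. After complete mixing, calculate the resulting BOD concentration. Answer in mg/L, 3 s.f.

Flow-weighted mixing gives C = (0.129·199 + 17·0.756) / (0.129 + 17) = 38.52/17.13 = 2.249 mg/L.

2.25 mg/L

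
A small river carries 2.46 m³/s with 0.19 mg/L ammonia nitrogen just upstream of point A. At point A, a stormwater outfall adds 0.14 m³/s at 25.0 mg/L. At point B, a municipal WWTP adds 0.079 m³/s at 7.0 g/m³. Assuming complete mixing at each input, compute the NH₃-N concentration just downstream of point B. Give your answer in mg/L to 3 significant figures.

After input A: C = (2.46·0.19 + 0.14·25) / 2.6 = 1.526 mg/L.
After input B: C = (2.6·1.526 + 0.079·7) / 2.679 = 1.687 mg/L.

1.69 mg/L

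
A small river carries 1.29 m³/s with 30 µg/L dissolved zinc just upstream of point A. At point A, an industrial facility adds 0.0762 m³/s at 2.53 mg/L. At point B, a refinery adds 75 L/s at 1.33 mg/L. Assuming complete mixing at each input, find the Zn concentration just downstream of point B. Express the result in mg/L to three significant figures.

0.230 mg/L

30 µg/L = 0.03 mg/L.
After input A: C = (1.29·0.03 + 0.0762·2.53) / 1.366 = 0.1694 mg/L.
75 L/s = 0.075 m³/s.
After input B: C = (1.366·0.1694 + 0.075·1.33) / 1.441 = 0.2298 mg/L.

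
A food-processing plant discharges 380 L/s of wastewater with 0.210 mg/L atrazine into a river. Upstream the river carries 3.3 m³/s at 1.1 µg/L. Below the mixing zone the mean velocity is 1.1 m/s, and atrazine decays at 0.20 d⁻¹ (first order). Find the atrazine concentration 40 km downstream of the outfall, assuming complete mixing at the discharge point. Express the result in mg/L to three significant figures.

380 L/s = 0.38 m³/s.
1.1 µg/L = 0.0011 mg/L.
After complete mixing, C₀ = (0.38·0.21 + 3.3·0.0011) / 3.68 = 0.02267 mg/L.
Travel time t = 4e+04 m / 1.1 m/s = 3.636e+04 s = 0.4209 d.
C = 0.02267·exp(−0.20·0.4209) = 0.02267·0.9193 = 0.02084 mg/L.

0.0208 mg/L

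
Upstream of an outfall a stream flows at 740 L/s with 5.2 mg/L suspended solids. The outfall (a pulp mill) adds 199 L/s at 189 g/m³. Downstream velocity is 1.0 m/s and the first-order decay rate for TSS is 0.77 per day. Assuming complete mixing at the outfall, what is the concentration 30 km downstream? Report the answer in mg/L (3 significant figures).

199 L/s = 0.199 m³/s.
740 L/s = 0.74 m³/s.
After complete mixing, C₀ = (0.199·189 + 0.74·5.2) / 0.939 = 44.15 mg/L.
Travel time t = 3e+04 m / 1.0 m/s = 3e+04 s = 0.3472 d.
C = 44.15·exp(−0.77·0.3472) = 44.15·0.7654 = 33.79 mg/L.

33.8 mg/L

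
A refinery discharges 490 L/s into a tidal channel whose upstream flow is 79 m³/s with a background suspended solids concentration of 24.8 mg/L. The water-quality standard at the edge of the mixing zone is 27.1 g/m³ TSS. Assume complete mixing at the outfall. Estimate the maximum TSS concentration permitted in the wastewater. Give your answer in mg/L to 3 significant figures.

490 L/s = 0.49 m³/s.
Mass balance: 27.1·79.49 = 0.49·Cₑ + 79·24.8.
Cₑ = (2154 − 1959) / 0.49 = 397.9 mg/L.

398 mg/L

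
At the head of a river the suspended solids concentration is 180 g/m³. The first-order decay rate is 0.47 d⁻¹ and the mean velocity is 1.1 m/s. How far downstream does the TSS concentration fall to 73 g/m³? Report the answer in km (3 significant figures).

182 km

From C = C₀·e^(−kt), t = ln(C₀/C)/k = ln(180/73)/0.47 = 0.9025/0.47 = 1.92 d.
Distance = v·t = 1.1 m/s × 1.659e+05 s = 1.825e+05 m = 182.5 km.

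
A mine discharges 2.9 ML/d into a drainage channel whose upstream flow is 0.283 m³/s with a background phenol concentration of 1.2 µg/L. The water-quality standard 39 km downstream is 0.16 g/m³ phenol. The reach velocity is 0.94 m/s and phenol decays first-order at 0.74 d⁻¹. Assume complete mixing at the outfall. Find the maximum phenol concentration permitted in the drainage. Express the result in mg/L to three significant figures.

2.9 ML/d = 0.03356 m³/s.
1.2 µg/L = 0.0012 mg/L.
Travel time to the compliance point: t = 3.9e+04/0.94 = 4.149e+04 s = 0.4802 d; decay factor exp(−0.74·0.4802) = 0.7009.
So the concentration just after mixing may be at most 0.16/0.7009 = 0.2283 mg/L.
Mass balance: 0.2283·0.3166 = 0.03356·Cₑ + 0.283·0.0012.
Cₑ = (0.07226 − 0.0003396) / 0.03356 = 2.143 mg/L.

2.14 mg/L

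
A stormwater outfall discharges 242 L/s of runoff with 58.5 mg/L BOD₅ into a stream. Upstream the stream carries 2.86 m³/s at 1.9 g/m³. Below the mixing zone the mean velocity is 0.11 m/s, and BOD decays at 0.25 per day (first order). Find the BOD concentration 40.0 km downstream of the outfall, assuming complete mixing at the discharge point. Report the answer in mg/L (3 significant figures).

2.21 mg/L

242 L/s = 0.242 m³/s.
After complete mixing, C₀ = (0.242·58.5 + 2.86·1.9) / 3.102 = 6.316 mg/L.
Travel time t = 4e+04 m / 0.11 m/s = 3.636e+05 s = 4.209 d.
C = 6.316·exp(−0.25·4.209) = 6.316·0.3492 = 2.205 mg/L.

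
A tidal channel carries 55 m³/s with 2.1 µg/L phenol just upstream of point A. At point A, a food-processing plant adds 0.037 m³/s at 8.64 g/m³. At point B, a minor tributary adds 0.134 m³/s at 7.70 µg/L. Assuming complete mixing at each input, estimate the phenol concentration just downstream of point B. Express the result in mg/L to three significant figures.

0.00791 mg/L

2.1 µg/L = 0.0021 mg/L.
After input A: C = (55·0.0021 + 0.037·8.64) / 55.04 = 0.007907 mg/L.
7.70 µg/L = 0.0077 mg/L.
After input B: C = (55.04·0.007907 + 0.134·0.0077) / 55.17 = 0.007907 mg/L.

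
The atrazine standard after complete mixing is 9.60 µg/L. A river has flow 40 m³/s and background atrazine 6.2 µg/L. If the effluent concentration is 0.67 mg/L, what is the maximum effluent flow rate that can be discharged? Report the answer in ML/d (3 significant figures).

17.8 ML/d

6.2 µg/L = 0.0062 mg/L.
9.60 µg/L = 0.0096 mg/L.
Mass balance at complete mixing: C_std·(Q_w + Q_r) = Q_w·C_e + Q_r·C_b.
Rearranging, Q_w = Q_r·(C_std − C_b)/(C_e − C_std) = 40·(0.0096 − 0.0062) / (0.67 − 0.0096) = 0.2059 m³/s.
= 17.79 ML/d.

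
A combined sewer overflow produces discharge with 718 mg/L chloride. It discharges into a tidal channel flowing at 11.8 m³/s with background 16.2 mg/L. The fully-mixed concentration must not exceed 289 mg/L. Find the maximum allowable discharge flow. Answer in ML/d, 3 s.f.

648 ML/d

Mass balance at complete mixing: C_std·(Q_w + Q_r) = Q_w·C_e + Q_r·C_b.
Rearranging, Q_w = Q_r·(C_std − C_b)/(C_e − C_std) = 11.8·(289 − 16.2) / (718 − 289) = 7.504 m³/s.
= 648.3 ML/d.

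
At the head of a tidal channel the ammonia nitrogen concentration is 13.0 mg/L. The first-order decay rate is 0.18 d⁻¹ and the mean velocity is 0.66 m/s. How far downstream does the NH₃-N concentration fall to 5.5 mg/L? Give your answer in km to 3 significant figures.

273 km

From C = C₀·e^(−kt), t = ln(C₀/C)/k = ln(13.0/5.5)/0.18 = 0.8602/0.18 = 4.779 d.
Distance = v·t = 0.66 m/s × 4.129e+05 s = 2.725e+05 m = 272.5 km.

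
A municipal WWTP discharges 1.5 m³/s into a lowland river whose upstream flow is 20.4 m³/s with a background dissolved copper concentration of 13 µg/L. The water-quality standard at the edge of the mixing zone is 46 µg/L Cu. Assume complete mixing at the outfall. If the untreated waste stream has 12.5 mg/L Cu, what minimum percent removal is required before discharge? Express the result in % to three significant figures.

13 µg/L = 0.013 mg/L.
46 µg/L = 0.046 mg/L.
Mass balance: 0.046·21.9 = 1.5·Cₑ + 20.4·0.013.
Cₑ = (1.007 − 0.2652) / 1.5 = 0.4948 mg/L.
Required removal = 1 − 0.4948/12.5 = 96.04 %.

96.0 %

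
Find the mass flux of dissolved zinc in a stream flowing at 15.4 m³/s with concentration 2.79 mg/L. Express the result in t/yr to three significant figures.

1360 t/yr

Mass flux = Q·C = 15.4 m³/s × 2.79 g/m³ = 42.97 g/s.
= 42.97 g/s × 31.56 = 1356 t/yr.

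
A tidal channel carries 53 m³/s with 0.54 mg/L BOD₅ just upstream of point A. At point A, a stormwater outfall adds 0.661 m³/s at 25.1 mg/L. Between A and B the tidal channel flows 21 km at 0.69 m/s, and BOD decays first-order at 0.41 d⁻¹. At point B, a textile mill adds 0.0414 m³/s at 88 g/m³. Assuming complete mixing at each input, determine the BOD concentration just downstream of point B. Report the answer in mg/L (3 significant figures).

0.797 mg/L

After input A: C = (53·0.54 + 0.661·25.1) / 53.66 = 0.8425 mg/L.
Over the 21 km reach to input B (t = 3.043e+04 s = 0.3523 d), decay gives C = 0.8425·exp(−0.41·0.3523) = 0.7292 mg/L.
After input B: C = (53.66·0.7292 + 0.0414·88) / 53.7 = 0.7965 mg/L.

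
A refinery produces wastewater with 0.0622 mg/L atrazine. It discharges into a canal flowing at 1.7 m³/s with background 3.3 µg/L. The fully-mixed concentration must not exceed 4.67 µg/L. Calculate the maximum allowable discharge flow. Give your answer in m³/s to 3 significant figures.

0.0405 m³/s

3.3 µg/L = 0.0033 mg/L.
4.67 µg/L = 0.00467 mg/L.
Mass balance at complete mixing: C_std·(Q_w + Q_r) = Q_w·C_e + Q_r·C_b.
Rearranging, Q_w = Q_r·(C_std − C_b)/(C_e − C_std) = 1.7·(0.00467 − 0.0033) / (0.0622 − 0.00467) = 0.04048 m³/s.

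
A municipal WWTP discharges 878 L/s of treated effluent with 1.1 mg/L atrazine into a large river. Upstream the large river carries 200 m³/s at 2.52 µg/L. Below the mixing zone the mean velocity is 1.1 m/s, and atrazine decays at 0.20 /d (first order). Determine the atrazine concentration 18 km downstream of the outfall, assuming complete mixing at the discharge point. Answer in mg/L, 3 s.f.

0.00704 mg/L

878 L/s = 0.878 m³/s.
2.52 µg/L = 0.00252 mg/L.
After complete mixing, C₀ = (0.878·1.1 + 200·0.00252) / 200.9 = 0.007317 mg/L.
Travel time t = 1.8e+04 m / 1.1 m/s = 1.636e+04 s = 0.1894 d.
C = 0.007317·exp(−0.20·0.1894) = 0.007317·0.9628 = 0.007045 mg/L.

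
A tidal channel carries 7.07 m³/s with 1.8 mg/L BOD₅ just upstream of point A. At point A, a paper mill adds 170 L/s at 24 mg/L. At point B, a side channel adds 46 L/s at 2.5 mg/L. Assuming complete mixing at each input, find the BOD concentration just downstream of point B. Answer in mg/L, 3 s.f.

2.32 mg/L

170 L/s = 0.17 m³/s.
After input A: C = (7.07·1.8 + 0.17·24) / 7.24 = 2.321 mg/L.
46 L/s = 0.046 m³/s.
After input B: C = (7.24·2.321 + 0.046·2.5) / 7.286 = 2.322 mg/L.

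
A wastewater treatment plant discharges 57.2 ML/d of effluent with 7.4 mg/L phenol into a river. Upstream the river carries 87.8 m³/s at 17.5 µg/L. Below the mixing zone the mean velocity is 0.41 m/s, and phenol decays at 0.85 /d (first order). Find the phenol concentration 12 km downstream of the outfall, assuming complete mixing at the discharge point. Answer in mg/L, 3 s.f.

0.0545 mg/L

57.2 ML/d = 0.662 m³/s.
17.5 µg/L = 0.0175 mg/L.
After complete mixing, C₀ = (0.662·7.4 + 87.8·0.0175) / 88.46 = 0.07275 mg/L.
Travel time t = 1.2e+04 m / 0.41 m/s = 2.927e+04 s = 0.3388 d.
C = 0.07275·exp(−0.85·0.3388) = 0.07275·0.7498 = 0.05455 mg/L.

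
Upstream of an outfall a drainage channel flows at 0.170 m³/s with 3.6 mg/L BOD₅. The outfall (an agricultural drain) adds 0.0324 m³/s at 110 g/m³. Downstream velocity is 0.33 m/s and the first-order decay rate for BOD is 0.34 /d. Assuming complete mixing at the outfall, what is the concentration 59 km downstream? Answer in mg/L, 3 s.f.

After complete mixing, C₀ = (0.0324·110 + 0.17·3.6) / 0.2024 = 20.63 mg/L.
Travel time t = 5.9e+04 m / 0.33 m/s = 1.788e+05 s = 2.069 d.
C = 20.63·exp(−0.34·2.069) = 20.63·0.4948 = 10.21 mg/L.

10.2 mg/L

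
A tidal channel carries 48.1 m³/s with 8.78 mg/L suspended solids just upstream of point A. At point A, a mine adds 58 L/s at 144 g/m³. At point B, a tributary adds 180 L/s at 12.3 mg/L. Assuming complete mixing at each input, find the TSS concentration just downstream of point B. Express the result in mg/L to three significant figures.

8.96 mg/L

58 L/s = 0.058 m³/s.
After input A: C = (48.1·8.78 + 0.058·144) / 48.16 = 8.943 mg/L.
180 L/s = 0.18 m³/s.
After input B: C = (48.16·8.943 + 0.18·12.3) / 48.34 = 8.955 mg/L.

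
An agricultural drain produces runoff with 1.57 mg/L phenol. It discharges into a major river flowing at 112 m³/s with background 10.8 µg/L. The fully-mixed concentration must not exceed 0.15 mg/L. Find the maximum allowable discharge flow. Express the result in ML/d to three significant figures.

10.8 µg/L = 0.0108 mg/L.
Mass balance at complete mixing: C_std·(Q_w + Q_r) = Q_w·C_e + Q_r·C_b.
Rearranging, Q_w = Q_r·(C_std − C_b)/(C_e − C_std) = 112·(0.15 − 0.0108) / (1.57 − 0.15) = 10.98 m³/s.
= 948.6 ML/d.

949 ML/d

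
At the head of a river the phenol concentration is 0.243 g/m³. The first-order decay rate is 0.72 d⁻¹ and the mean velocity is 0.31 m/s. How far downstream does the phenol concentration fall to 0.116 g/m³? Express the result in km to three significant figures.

From C = C₀·e^(−kt), t = ln(C₀/C)/k = ln(0.243/0.116)/0.72 = 0.7395/0.72 = 1.027 d.
Distance = v·t = 0.31 m/s × 8.874e+04 s = 2.751e+04 m = 27.51 km.

27.5 km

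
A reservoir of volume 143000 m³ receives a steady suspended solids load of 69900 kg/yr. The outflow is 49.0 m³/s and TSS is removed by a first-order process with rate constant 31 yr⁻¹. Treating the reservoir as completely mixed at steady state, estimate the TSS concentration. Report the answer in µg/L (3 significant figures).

45.1 µg/L

Outflow Q = 49.0 m³/s × 3.156e+07 s/yr = 1.546e+09 m³/yr.
Steady-state CSTR mass balance: W = Q·C + k·V·C, so C = W/(Q + kV).
Q + kV = 1.546e+09 + 31·143000 = 1.551e+09 m³/yr.
C = 69900/1.551e+09 = 4.507e-05 kg/m³ = 0.04507 mg/L = 45.07 µg/L.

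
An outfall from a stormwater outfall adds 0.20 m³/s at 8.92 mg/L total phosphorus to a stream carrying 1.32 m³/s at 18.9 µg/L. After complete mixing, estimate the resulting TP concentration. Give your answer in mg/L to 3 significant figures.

1.19 mg/L

18.9 µg/L = 0.0189 mg/L.
Flow-weighted mixing gives C = (0.2·8.92 + 1.32·0.0189) / (0.2 + 1.32) = 1.809/1.52 = 1.19 mg/L.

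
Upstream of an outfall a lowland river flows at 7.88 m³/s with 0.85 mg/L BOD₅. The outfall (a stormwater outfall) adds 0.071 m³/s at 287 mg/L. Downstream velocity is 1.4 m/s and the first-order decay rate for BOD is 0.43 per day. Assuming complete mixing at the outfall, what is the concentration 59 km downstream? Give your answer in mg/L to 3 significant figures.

After complete mixing, C₀ = (0.071·287 + 7.88·0.85) / 7.951 = 3.405 mg/L.
Travel time t = 5.9e+04 m / 1.4 m/s = 4.214e+04 s = 0.4878 d.
C = 3.405·exp(−0.43·0.4878) = 3.405·0.8108 = 2.761 mg/L.

2.76 mg/L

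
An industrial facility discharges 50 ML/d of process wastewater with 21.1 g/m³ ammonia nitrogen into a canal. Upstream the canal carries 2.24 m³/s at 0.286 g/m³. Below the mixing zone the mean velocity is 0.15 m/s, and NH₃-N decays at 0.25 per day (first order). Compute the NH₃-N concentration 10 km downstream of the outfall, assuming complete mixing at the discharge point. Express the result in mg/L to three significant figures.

3.76 mg/L

50 ML/d = 0.5787 m³/s.
After complete mixing, C₀ = (0.5787·21.1 + 2.24·0.286) / 2.819 = 4.559 mg/L.
Travel time t = 1e+04 m / 0.15 m/s = 6.667e+04 s = 0.7716 d.
C = 4.559·exp(−0.25·0.7716) = 4.559·0.8246 = 3.759 mg/L.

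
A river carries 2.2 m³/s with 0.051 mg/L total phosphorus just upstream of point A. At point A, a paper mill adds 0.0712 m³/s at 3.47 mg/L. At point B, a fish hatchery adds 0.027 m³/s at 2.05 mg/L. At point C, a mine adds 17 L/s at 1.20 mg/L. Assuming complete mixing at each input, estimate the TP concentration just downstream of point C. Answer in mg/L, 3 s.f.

0.188 mg/L

After input A: C = (2.2·0.051 + 0.0712·3.47) / 2.271 = 0.1582 mg/L.
After input B: C = (2.271·0.1582 + 0.027·2.05) / 2.298 = 0.1804 mg/L.
17 L/s = 0.017 m³/s.
After input C: C = (2.298·0.1804 + 0.017·1.2) / 2.315 = 0.1879 mg/L.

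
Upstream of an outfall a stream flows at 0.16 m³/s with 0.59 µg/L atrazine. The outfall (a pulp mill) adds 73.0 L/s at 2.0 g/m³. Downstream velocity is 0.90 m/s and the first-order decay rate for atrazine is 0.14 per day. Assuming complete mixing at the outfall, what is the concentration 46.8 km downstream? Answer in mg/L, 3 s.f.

0.576 mg/L

73.0 L/s = 0.073 m³/s.
0.59 µg/L = 0.00059 mg/L.
After complete mixing, C₀ = (0.073·2 + 0.16·0.00059) / 0.233 = 0.627 mg/L.
Travel time t = 4.68e+04 m / 0.90 m/s = 5.2e+04 s = 0.6019 d.
C = 0.627·exp(−0.14·0.6019) = 0.627·0.9192 = 0.5763 mg/L.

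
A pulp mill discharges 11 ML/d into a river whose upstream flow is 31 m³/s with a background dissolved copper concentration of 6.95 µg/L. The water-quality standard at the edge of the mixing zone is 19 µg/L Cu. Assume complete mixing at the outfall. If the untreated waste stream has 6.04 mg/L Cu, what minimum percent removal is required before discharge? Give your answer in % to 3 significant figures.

51.1 %

11 ML/d = 0.1273 m³/s.
6.95 µg/L = 0.00695 mg/L.
19 µg/L = 0.019 mg/L.
Mass balance: 0.019·31.13 = 0.1273·Cₑ + 31·0.00695.
Cₑ = (0.5914 − 0.2155) / 0.1273 = 2.953 mg/L.
Required removal = 1 − 2.953/6.04 = 51.11 %.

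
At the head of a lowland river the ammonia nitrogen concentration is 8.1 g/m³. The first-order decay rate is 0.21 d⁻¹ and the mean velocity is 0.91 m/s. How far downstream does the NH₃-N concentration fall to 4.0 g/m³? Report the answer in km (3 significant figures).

From C = C₀·e^(−kt), t = ln(C₀/C)/k = ln(8.1/4.0)/0.21 = 0.7056/0.21 = 3.36 d.
Distance = v·t = 0.91 m/s × 2.903e+05 s = 2.642e+05 m = 264.2 km.

264 km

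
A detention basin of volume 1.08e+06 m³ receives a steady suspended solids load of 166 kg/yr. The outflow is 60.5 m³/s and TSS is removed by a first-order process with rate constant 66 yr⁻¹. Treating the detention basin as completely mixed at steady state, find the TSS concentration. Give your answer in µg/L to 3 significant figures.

0.0838 µg/L

Outflow Q = 60.5 m³/s × 3.156e+07 s/yr = 1.909e+09 m³/yr.
Steady-state CSTR mass balance: W = Q·C + k·V·C, so C = W/(Q + kV).
Q + kV = 1.909e+09 + 66·1.08e+06 = 1.981e+09 m³/yr.
C = 166/1.981e+09 = 8.382e-08 kg/m³ = 8.382e-05 mg/L = 0.08382 µg/L.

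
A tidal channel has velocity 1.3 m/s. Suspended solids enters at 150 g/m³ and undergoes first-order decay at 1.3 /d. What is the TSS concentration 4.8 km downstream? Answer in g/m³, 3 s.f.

142 g/m³

Travel time t = 4.8 km / 1.3 m/s = 4800/1.3 = 3692 s = 0.04274 d.
First-order decay: C = 150·exp(−1.3·0.04274) = 150·0.946 = 141.9 g/m³.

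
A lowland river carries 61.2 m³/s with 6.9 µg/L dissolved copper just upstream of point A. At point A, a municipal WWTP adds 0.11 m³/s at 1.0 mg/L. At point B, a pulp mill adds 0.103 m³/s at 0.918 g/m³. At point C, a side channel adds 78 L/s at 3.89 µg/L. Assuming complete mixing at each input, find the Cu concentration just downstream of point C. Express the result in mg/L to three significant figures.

0.0102 mg/L

6.9 µg/L = 0.0069 mg/L.
After input A: C = (61.2·0.0069 + 0.11·1) / 61.31 = 0.008682 mg/L.
After input B: C = (61.31·0.008682 + 0.103·0.918) / 61.41 = 0.01021 mg/L.
78 L/s = 0.078 m³/s.
3.89 µg/L = 0.00389 mg/L.
After input C: C = (61.41·0.01021 + 0.078·0.00389) / 61.49 = 0.0102 mg/L.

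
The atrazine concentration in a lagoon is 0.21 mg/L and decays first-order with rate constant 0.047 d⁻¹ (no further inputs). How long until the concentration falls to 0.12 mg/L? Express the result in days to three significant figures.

t = ln(C₀/C)/k = ln(0.21/0.12)/0.047 = 0.5596/0.047 = 11.91 d.

11.9 d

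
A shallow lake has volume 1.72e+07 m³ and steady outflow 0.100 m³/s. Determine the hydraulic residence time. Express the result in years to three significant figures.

5.45 yr

Q = 0.100 m³/s × 3.156e+07 s/yr = 3.156e+06 m³/yr.
Hydraulic residence time τ = V/Q = 1.72e+07/3.156e+06 = 5.45 yr.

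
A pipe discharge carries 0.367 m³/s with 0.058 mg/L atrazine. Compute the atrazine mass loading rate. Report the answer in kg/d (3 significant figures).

Mass flux = Q·C = 0.367 m³/s × 0.058 g/m³ = 0.02129 g/s.
= 0.02129 g/s × 86.4 = 1.839 kg/d.

1.84 kg/d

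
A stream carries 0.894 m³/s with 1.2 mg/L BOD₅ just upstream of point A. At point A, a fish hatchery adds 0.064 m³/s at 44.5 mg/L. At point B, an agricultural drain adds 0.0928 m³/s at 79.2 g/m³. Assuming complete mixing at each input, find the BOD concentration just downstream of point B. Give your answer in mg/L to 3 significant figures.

10.7 mg/L

After input A: C = (0.894·1.2 + 0.064·44.5) / 0.958 = 4.093 mg/L.
After input B: C = (0.958·4.093 + 0.0928·79.2) / 1.051 = 10.73 mg/L.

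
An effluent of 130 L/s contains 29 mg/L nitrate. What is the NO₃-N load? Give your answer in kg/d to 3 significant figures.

326 kg/d

130 L/s = 0.13 m³/s.
Mass flux = Q·C = 0.13 m³/s × 29 g/m³ = 3.77 g/s.
= 3.77 g/s × 86.4 = 325.7 kg/d.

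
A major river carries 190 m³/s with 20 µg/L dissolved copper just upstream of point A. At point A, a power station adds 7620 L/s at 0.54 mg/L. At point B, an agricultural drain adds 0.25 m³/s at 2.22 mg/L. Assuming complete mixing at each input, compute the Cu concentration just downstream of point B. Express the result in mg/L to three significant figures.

0.0428 mg/L

20 µg/L = 0.02 mg/L.
7620 L/s = 7.62 m³/s.
After input A: C = (190·0.02 + 7.62·0.54) / 197.6 = 0.04005 mg/L.
After input B: C = (197.6·0.04005 + 0.25·2.22) / 197.9 = 0.0428 mg/L.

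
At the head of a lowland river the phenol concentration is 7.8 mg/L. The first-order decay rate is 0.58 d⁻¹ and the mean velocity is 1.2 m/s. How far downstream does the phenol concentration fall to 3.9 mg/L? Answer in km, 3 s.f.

From C = C₀·e^(−kt), t = ln(C₀/C)/k = ln(7.8/3.9)/0.58 = 0.6931/0.58 = 1.195 d.
Distance = v·t = 1.2 m/s × 1.033e+05 s = 1.239e+05 m = 123.9 km.

124 km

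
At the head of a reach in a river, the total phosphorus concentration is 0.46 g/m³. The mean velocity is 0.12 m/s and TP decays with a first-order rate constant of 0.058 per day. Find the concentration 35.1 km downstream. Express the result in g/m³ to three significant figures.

Travel time t = 35.1 km / 0.12 m/s = 3.51e+04/0.12 = 2.925e+05 s = 3.385 d.
First-order decay: C = 0.46·exp(−0.058·3.385) = 0.46·0.8217 = 0.378 g/m³.

0.378 g/m³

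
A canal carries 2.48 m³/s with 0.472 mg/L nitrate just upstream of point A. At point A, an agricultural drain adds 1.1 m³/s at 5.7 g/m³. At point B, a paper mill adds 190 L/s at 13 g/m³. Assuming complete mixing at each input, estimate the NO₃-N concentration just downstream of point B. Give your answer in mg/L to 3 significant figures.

After input A: C = (2.48·0.472 + 1.1·5.7) / 3.58 = 2.078 mg/L.
190 L/s = 0.19 m³/s.
After input B: C = (3.58·2.078 + 0.19·13) / 3.77 = 2.629 mg/L.

2.63 mg/L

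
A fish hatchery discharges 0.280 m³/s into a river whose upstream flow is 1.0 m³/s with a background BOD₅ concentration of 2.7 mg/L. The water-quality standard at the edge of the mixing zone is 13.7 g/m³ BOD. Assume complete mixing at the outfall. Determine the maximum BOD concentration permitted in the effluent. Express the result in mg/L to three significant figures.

53.0 mg/L

Mass balance: 13.7·1.28 = 0.28·Cₑ + 1·2.7.
Cₑ = (17.54 − 2.7) / 0.28 = 52.99 mg/L.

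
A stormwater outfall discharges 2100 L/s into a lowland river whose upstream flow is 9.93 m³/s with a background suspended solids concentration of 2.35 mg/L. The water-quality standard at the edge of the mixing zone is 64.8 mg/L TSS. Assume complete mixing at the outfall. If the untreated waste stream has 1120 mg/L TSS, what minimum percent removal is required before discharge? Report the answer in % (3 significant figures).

2100 L/s = 2.1 m³/s.
Mass balance: 64.8·12.03 = 2.1·Cₑ + 9.93·2.35.
Cₑ = (779.5 − 23.34) / 2.1 = 360.1 mg/L.
Required removal = 1 − 360.1/1120 = 67.85 %.

67.8 %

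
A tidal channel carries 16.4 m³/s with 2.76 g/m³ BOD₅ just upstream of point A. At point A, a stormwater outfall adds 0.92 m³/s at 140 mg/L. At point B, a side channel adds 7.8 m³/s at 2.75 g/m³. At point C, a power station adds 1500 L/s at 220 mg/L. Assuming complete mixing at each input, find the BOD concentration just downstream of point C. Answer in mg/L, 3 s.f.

19.7 mg/L

After input A: C = (16.4·2.76 + 0.92·140) / 17.32 = 10.05 mg/L.
After input B: C = (17.32·10.05 + 7.8·2.75) / 25.12 = 7.783 mg/L.
1500 L/s = 1.5 m³/s.
After input C: C = (25.12·7.783 + 1.5·220) / 26.62 = 19.74 mg/L.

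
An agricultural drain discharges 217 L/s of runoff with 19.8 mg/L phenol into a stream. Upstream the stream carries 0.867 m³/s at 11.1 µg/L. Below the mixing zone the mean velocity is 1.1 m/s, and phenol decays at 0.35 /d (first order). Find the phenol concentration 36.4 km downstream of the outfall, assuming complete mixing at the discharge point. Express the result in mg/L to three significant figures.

3.47 mg/L

217 L/s = 0.217 m³/s.
11.1 µg/L = 0.0111 mg/L.
After complete mixing, C₀ = (0.217·19.8 + 0.867·0.0111) / 1.084 = 3.973 mg/L.
Travel time t = 3.64e+04 m / 1.1 m/s = 3.309e+04 s = 0.383 d.
C = 3.973·exp(−0.35·0.383) = 3.973·0.8745 = 3.474 mg/L.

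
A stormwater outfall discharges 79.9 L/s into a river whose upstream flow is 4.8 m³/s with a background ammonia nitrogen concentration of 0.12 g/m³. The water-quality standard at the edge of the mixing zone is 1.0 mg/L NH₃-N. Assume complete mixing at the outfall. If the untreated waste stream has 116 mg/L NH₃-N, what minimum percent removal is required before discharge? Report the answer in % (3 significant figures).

79.9 L/s = 0.0799 m³/s.
Mass balance: 1·4.88 = 0.0799·Cₑ + 4.8·0.12.
Cₑ = (4.88 − 0.576) / 0.0799 = 53.87 mg/L.
Required removal = 1 − 53.87/116 = 53.56 %.

53.6 %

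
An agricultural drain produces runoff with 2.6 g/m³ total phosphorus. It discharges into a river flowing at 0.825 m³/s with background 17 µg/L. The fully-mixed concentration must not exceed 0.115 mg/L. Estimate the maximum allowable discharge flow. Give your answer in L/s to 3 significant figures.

17 µg/L = 0.017 mg/L.
Mass balance at complete mixing: C_std·(Q_w + Q_r) = Q_w·C_e + Q_r·C_b.
Rearranging, Q_w = Q_r·(C_std − C_b)/(C_e − C_std) = 0.825·(0.115 − 0.017) / (2.6 − 0.115) = 0.03254 m³/s.
= 32.54 L/s.

32.5 L/s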